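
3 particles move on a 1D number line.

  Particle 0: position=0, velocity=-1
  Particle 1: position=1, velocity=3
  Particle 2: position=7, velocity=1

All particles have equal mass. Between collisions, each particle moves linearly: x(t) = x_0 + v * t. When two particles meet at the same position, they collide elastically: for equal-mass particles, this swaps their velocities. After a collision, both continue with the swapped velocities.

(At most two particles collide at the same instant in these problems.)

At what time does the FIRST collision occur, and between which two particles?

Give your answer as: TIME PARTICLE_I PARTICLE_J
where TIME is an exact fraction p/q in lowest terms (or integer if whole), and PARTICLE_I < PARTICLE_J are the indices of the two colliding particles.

Pair (0,1): pos 0,1 vel -1,3 -> not approaching (rel speed -4 <= 0)
Pair (1,2): pos 1,7 vel 3,1 -> gap=6, closing at 2/unit, collide at t=3
Earliest collision: t=3 between 1 and 2

Answer: 3 1 2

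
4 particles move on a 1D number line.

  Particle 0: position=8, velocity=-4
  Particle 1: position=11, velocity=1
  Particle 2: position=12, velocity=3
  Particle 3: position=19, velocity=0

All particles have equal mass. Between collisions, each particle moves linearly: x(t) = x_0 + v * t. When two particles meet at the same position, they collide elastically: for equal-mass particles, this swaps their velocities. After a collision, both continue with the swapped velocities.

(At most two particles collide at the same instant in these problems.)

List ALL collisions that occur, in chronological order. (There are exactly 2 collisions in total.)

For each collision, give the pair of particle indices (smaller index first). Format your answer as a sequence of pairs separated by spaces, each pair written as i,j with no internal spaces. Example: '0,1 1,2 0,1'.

Answer: 2,3 1,2

Derivation:
Collision at t=7/3: particles 2 and 3 swap velocities; positions: p0=-4/3 p1=40/3 p2=19 p3=19; velocities now: v0=-4 v1=1 v2=0 v3=3
Collision at t=8: particles 1 and 2 swap velocities; positions: p0=-24 p1=19 p2=19 p3=36; velocities now: v0=-4 v1=0 v2=1 v3=3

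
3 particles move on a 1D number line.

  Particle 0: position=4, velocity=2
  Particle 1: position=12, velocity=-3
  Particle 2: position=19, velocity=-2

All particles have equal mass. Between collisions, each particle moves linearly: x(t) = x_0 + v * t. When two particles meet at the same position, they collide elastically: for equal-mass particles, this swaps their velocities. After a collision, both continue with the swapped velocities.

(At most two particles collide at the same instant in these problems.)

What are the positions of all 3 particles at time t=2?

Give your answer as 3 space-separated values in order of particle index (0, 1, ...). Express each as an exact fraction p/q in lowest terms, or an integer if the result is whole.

Answer: 6 8 15

Derivation:
Collision at t=8/5: particles 0 and 1 swap velocities; positions: p0=36/5 p1=36/5 p2=79/5; velocities now: v0=-3 v1=2 v2=-2
Advance to t=2 (no further collisions before then); velocities: v0=-3 v1=2 v2=-2; positions = 6 8 15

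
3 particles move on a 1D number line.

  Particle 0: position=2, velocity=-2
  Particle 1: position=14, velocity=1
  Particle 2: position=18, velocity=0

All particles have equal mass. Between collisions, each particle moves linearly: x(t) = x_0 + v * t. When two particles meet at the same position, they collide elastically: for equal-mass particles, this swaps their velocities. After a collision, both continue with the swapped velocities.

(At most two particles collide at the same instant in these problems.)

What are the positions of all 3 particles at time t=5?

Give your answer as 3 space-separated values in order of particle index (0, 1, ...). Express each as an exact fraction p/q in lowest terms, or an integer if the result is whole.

Collision at t=4: particles 1 and 2 swap velocities; positions: p0=-6 p1=18 p2=18; velocities now: v0=-2 v1=0 v2=1
Advance to t=5 (no further collisions before then); velocities: v0=-2 v1=0 v2=1; positions = -8 18 19

Answer: -8 18 19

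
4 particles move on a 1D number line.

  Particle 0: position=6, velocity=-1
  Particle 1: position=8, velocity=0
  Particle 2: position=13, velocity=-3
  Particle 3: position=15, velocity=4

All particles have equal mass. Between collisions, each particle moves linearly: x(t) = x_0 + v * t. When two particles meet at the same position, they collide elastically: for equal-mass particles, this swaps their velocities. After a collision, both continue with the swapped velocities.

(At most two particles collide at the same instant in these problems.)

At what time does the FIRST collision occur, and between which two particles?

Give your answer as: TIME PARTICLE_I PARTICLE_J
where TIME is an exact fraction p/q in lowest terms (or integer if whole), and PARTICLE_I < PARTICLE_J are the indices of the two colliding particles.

Answer: 5/3 1 2

Derivation:
Pair (0,1): pos 6,8 vel -1,0 -> not approaching (rel speed -1 <= 0)
Pair (1,2): pos 8,13 vel 0,-3 -> gap=5, closing at 3/unit, collide at t=5/3
Pair (2,3): pos 13,15 vel -3,4 -> not approaching (rel speed -7 <= 0)
Earliest collision: t=5/3 between 1 and 2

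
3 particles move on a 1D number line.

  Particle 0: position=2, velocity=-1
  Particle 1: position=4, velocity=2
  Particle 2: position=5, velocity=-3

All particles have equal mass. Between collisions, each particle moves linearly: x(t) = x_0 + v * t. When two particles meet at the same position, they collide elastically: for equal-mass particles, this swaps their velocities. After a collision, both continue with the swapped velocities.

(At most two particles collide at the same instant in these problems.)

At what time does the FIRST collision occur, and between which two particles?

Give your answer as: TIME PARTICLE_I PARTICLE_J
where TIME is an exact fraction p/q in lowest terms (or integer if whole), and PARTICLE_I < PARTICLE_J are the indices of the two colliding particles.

Pair (0,1): pos 2,4 vel -1,2 -> not approaching (rel speed -3 <= 0)
Pair (1,2): pos 4,5 vel 2,-3 -> gap=1, closing at 5/unit, collide at t=1/5
Earliest collision: t=1/5 between 1 and 2

Answer: 1/5 1 2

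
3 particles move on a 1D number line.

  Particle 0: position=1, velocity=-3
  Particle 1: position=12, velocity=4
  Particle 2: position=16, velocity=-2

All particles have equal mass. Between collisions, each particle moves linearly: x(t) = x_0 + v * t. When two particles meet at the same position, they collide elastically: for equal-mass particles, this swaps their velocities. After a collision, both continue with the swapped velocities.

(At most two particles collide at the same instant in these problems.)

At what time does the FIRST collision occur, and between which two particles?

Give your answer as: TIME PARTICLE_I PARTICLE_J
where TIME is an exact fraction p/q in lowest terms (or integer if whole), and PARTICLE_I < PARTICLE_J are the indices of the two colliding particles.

Pair (0,1): pos 1,12 vel -3,4 -> not approaching (rel speed -7 <= 0)
Pair (1,2): pos 12,16 vel 4,-2 -> gap=4, closing at 6/unit, collide at t=2/3
Earliest collision: t=2/3 between 1 and 2

Answer: 2/3 1 2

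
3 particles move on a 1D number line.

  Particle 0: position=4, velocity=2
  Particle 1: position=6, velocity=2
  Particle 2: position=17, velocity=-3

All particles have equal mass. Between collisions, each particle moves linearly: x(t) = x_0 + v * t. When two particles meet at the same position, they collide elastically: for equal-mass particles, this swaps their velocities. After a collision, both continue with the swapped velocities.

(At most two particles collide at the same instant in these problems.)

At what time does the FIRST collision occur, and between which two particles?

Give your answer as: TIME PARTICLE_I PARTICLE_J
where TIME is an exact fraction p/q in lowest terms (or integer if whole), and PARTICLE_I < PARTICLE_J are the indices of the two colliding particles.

Pair (0,1): pos 4,6 vel 2,2 -> not approaching (rel speed 0 <= 0)
Pair (1,2): pos 6,17 vel 2,-3 -> gap=11, closing at 5/unit, collide at t=11/5
Earliest collision: t=11/5 between 1 and 2

Answer: 11/5 1 2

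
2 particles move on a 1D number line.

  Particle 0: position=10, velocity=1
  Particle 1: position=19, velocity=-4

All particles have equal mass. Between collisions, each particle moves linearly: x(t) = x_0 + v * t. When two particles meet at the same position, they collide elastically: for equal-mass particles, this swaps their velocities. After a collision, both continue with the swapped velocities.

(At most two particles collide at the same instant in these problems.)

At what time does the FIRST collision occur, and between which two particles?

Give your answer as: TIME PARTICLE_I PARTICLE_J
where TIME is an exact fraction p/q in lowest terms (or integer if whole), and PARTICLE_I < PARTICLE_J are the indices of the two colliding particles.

Pair (0,1): pos 10,19 vel 1,-4 -> gap=9, closing at 5/unit, collide at t=9/5
Earliest collision: t=9/5 between 0 and 1

Answer: 9/5 0 1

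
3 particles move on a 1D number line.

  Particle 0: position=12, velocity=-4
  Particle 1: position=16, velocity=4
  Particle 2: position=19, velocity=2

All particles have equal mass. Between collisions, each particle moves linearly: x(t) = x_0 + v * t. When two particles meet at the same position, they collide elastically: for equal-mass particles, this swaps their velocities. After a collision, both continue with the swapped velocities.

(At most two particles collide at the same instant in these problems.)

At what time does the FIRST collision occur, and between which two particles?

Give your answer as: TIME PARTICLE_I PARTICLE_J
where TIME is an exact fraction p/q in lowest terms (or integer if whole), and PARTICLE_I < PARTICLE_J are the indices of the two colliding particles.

Pair (0,1): pos 12,16 vel -4,4 -> not approaching (rel speed -8 <= 0)
Pair (1,2): pos 16,19 vel 4,2 -> gap=3, closing at 2/unit, collide at t=3/2
Earliest collision: t=3/2 between 1 and 2

Answer: 3/2 1 2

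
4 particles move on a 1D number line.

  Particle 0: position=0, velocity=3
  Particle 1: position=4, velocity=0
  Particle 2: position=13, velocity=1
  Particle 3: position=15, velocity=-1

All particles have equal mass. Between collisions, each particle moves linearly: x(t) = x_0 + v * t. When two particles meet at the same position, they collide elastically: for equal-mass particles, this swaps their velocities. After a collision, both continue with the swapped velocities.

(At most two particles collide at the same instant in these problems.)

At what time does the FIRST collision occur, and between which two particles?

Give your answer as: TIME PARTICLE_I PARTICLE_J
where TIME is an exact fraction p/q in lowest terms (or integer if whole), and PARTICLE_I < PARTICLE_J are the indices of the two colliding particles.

Pair (0,1): pos 0,4 vel 3,0 -> gap=4, closing at 3/unit, collide at t=4/3
Pair (1,2): pos 4,13 vel 0,1 -> not approaching (rel speed -1 <= 0)
Pair (2,3): pos 13,15 vel 1,-1 -> gap=2, closing at 2/unit, collide at t=1
Earliest collision: t=1 between 2 and 3

Answer: 1 2 3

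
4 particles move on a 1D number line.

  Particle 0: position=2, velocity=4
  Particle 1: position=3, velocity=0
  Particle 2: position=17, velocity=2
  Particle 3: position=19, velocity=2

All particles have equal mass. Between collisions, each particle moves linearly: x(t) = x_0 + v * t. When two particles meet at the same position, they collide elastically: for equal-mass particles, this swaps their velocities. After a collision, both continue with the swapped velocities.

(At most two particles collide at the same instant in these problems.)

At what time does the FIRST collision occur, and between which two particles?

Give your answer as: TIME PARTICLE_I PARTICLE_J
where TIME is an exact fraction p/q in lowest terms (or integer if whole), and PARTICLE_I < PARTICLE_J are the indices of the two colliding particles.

Pair (0,1): pos 2,3 vel 4,0 -> gap=1, closing at 4/unit, collide at t=1/4
Pair (1,2): pos 3,17 vel 0,2 -> not approaching (rel speed -2 <= 0)
Pair (2,3): pos 17,19 vel 2,2 -> not approaching (rel speed 0 <= 0)
Earliest collision: t=1/4 between 0 and 1

Answer: 1/4 0 1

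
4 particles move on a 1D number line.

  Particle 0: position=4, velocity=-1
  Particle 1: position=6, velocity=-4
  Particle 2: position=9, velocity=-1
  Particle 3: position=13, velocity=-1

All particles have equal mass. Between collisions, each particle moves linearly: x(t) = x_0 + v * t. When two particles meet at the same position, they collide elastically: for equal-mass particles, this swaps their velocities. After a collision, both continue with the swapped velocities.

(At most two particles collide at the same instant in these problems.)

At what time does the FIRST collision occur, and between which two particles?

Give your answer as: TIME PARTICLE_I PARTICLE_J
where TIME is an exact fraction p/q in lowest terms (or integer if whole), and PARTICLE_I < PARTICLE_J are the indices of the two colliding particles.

Answer: 2/3 0 1

Derivation:
Pair (0,1): pos 4,6 vel -1,-4 -> gap=2, closing at 3/unit, collide at t=2/3
Pair (1,2): pos 6,9 vel -4,-1 -> not approaching (rel speed -3 <= 0)
Pair (2,3): pos 9,13 vel -1,-1 -> not approaching (rel speed 0 <= 0)
Earliest collision: t=2/3 between 0 and 1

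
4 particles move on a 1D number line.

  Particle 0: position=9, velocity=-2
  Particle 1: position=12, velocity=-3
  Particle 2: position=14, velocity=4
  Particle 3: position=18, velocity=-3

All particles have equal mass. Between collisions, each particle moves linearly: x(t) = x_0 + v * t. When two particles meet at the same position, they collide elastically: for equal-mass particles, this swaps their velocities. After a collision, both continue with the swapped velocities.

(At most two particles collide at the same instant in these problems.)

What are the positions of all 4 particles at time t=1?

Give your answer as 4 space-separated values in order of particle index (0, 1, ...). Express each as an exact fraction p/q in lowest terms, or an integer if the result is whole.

Collision at t=4/7: particles 2 and 3 swap velocities; positions: p0=55/7 p1=72/7 p2=114/7 p3=114/7; velocities now: v0=-2 v1=-3 v2=-3 v3=4
Advance to t=1 (no further collisions before then); velocities: v0=-2 v1=-3 v2=-3 v3=4; positions = 7 9 15 18

Answer: 7 9 15 18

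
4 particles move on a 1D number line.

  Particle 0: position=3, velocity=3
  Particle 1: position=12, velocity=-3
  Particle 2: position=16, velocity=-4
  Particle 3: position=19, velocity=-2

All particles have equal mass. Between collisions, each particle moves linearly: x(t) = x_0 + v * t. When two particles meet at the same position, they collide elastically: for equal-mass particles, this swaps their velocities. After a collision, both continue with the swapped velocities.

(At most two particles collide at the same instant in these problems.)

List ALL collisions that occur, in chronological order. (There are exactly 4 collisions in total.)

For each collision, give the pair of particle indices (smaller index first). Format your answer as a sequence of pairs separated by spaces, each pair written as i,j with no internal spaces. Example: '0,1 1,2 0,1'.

Answer: 0,1 1,2 2,3 0,1

Derivation:
Collision at t=3/2: particles 0 and 1 swap velocities; positions: p0=15/2 p1=15/2 p2=10 p3=16; velocities now: v0=-3 v1=3 v2=-4 v3=-2
Collision at t=13/7: particles 1 and 2 swap velocities; positions: p0=45/7 p1=60/7 p2=60/7 p3=107/7; velocities now: v0=-3 v1=-4 v2=3 v3=-2
Collision at t=16/5: particles 2 and 3 swap velocities; positions: p0=12/5 p1=16/5 p2=63/5 p3=63/5; velocities now: v0=-3 v1=-4 v2=-2 v3=3
Collision at t=4: particles 0 and 1 swap velocities; positions: p0=0 p1=0 p2=11 p3=15; velocities now: v0=-4 v1=-3 v2=-2 v3=3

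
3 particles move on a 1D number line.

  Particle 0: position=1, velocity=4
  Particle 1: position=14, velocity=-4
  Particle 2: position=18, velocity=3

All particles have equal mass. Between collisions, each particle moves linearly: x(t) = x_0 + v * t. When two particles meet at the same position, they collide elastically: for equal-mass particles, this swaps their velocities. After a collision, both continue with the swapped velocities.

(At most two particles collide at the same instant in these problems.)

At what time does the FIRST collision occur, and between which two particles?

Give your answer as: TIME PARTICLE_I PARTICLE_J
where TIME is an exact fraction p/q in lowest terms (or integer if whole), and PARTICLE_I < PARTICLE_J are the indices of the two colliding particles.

Answer: 13/8 0 1

Derivation:
Pair (0,1): pos 1,14 vel 4,-4 -> gap=13, closing at 8/unit, collide at t=13/8
Pair (1,2): pos 14,18 vel -4,3 -> not approaching (rel speed -7 <= 0)
Earliest collision: t=13/8 between 0 and 1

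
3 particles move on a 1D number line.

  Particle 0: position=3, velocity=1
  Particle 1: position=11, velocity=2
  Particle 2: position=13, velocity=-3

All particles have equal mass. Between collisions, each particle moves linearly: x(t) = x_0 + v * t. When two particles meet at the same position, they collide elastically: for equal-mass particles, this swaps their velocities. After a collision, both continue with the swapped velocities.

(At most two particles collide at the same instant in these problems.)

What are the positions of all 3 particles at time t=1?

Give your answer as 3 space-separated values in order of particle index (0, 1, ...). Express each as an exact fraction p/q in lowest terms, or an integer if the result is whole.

Collision at t=2/5: particles 1 and 2 swap velocities; positions: p0=17/5 p1=59/5 p2=59/5; velocities now: v0=1 v1=-3 v2=2
Advance to t=1 (no further collisions before then); velocities: v0=1 v1=-3 v2=2; positions = 4 10 13

Answer: 4 10 13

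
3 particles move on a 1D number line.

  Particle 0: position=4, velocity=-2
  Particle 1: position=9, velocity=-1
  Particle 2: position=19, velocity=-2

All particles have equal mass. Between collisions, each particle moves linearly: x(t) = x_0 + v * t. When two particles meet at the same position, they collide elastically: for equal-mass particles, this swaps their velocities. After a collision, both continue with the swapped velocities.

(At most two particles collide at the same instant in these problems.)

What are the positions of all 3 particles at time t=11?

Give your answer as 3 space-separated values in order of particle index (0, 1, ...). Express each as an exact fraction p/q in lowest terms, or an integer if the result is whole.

Collision at t=10: particles 1 and 2 swap velocities; positions: p0=-16 p1=-1 p2=-1; velocities now: v0=-2 v1=-2 v2=-1
Advance to t=11 (no further collisions before then); velocities: v0=-2 v1=-2 v2=-1; positions = -18 -3 -2

Answer: -18 -3 -2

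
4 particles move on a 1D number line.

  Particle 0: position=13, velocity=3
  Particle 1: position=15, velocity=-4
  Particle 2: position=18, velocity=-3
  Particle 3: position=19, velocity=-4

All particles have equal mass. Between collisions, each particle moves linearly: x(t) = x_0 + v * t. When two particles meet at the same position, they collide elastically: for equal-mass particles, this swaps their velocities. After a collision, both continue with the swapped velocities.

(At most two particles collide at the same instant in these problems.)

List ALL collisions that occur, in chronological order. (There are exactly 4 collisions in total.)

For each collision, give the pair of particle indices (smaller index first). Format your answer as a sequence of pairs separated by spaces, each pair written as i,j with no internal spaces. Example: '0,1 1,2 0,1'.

Collision at t=2/7: particles 0 and 1 swap velocities; positions: p0=97/7 p1=97/7 p2=120/7 p3=125/7; velocities now: v0=-4 v1=3 v2=-3 v3=-4
Collision at t=5/6: particles 1 and 2 swap velocities; positions: p0=35/3 p1=31/2 p2=31/2 p3=47/3; velocities now: v0=-4 v1=-3 v2=3 v3=-4
Collision at t=6/7: particles 2 and 3 swap velocities; positions: p0=81/7 p1=108/7 p2=109/7 p3=109/7; velocities now: v0=-4 v1=-3 v2=-4 v3=3
Collision at t=1: particles 1 and 2 swap velocities; positions: p0=11 p1=15 p2=15 p3=16; velocities now: v0=-4 v1=-4 v2=-3 v3=3

Answer: 0,1 1,2 2,3 1,2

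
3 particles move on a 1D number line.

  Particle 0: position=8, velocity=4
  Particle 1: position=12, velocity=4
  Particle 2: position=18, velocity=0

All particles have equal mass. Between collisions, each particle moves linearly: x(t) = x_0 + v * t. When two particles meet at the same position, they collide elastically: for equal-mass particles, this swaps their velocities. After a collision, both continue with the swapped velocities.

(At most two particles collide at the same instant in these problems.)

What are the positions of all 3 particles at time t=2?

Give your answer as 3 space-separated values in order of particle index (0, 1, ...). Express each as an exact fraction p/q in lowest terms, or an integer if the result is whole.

Collision at t=3/2: particles 1 and 2 swap velocities; positions: p0=14 p1=18 p2=18; velocities now: v0=4 v1=0 v2=4
Advance to t=2 (no further collisions before then); velocities: v0=4 v1=0 v2=4; positions = 16 18 20

Answer: 16 18 20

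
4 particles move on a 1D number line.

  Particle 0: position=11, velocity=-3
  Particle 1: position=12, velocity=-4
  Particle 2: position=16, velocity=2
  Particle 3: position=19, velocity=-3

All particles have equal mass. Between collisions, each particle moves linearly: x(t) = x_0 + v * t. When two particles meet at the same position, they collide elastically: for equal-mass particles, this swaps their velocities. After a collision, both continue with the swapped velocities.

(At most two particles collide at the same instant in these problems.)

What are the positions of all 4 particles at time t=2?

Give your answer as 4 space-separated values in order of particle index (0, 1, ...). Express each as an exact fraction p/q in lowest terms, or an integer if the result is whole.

Answer: 4 5 13 20

Derivation:
Collision at t=3/5: particles 2 and 3 swap velocities; positions: p0=46/5 p1=48/5 p2=86/5 p3=86/5; velocities now: v0=-3 v1=-4 v2=-3 v3=2
Collision at t=1: particles 0 and 1 swap velocities; positions: p0=8 p1=8 p2=16 p3=18; velocities now: v0=-4 v1=-3 v2=-3 v3=2
Advance to t=2 (no further collisions before then); velocities: v0=-4 v1=-3 v2=-3 v3=2; positions = 4 5 13 20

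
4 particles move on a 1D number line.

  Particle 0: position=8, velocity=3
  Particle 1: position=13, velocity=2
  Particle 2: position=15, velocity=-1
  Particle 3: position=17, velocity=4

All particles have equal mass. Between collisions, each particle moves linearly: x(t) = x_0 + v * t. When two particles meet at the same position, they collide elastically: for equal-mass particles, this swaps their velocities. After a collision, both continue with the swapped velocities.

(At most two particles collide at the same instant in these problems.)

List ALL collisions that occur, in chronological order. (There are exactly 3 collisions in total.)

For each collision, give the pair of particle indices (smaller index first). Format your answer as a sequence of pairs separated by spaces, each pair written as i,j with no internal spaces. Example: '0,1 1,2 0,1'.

Collision at t=2/3: particles 1 and 2 swap velocities; positions: p0=10 p1=43/3 p2=43/3 p3=59/3; velocities now: v0=3 v1=-1 v2=2 v3=4
Collision at t=7/4: particles 0 and 1 swap velocities; positions: p0=53/4 p1=53/4 p2=33/2 p3=24; velocities now: v0=-1 v1=3 v2=2 v3=4
Collision at t=5: particles 1 and 2 swap velocities; positions: p0=10 p1=23 p2=23 p3=37; velocities now: v0=-1 v1=2 v2=3 v3=4

Answer: 1,2 0,1 1,2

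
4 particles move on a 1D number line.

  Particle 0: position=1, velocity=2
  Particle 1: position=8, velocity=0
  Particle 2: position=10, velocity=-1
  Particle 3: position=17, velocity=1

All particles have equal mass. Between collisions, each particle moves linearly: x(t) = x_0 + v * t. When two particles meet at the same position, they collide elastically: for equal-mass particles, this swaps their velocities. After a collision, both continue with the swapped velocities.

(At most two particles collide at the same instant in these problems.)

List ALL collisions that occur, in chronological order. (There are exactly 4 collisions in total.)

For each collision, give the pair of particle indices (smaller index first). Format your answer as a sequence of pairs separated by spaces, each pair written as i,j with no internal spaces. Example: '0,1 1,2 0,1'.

Collision at t=2: particles 1 and 2 swap velocities; positions: p0=5 p1=8 p2=8 p3=19; velocities now: v0=2 v1=-1 v2=0 v3=1
Collision at t=3: particles 0 and 1 swap velocities; positions: p0=7 p1=7 p2=8 p3=20; velocities now: v0=-1 v1=2 v2=0 v3=1
Collision at t=7/2: particles 1 and 2 swap velocities; positions: p0=13/2 p1=8 p2=8 p3=41/2; velocities now: v0=-1 v1=0 v2=2 v3=1
Collision at t=16: particles 2 and 3 swap velocities; positions: p0=-6 p1=8 p2=33 p3=33; velocities now: v0=-1 v1=0 v2=1 v3=2

Answer: 1,2 0,1 1,2 2,3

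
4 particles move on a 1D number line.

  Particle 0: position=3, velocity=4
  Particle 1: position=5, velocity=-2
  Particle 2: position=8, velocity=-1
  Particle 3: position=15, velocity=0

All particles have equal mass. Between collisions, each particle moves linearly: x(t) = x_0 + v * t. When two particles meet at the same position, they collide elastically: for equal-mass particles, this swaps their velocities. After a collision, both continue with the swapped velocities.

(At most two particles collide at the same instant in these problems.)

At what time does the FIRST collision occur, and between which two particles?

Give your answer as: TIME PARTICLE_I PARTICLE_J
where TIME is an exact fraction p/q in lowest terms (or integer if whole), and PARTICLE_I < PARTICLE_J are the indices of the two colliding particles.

Answer: 1/3 0 1

Derivation:
Pair (0,1): pos 3,5 vel 4,-2 -> gap=2, closing at 6/unit, collide at t=1/3
Pair (1,2): pos 5,8 vel -2,-1 -> not approaching (rel speed -1 <= 0)
Pair (2,3): pos 8,15 vel -1,0 -> not approaching (rel speed -1 <= 0)
Earliest collision: t=1/3 between 0 and 1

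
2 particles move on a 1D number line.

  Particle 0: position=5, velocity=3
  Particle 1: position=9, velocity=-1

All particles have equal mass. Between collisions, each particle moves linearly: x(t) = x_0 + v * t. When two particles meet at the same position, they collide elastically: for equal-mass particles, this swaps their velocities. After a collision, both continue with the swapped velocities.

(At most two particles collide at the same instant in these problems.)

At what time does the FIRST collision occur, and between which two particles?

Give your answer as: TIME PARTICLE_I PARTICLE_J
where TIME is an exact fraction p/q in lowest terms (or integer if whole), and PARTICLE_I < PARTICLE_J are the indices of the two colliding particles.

Pair (0,1): pos 5,9 vel 3,-1 -> gap=4, closing at 4/unit, collide at t=1
Earliest collision: t=1 between 0 and 1

Answer: 1 0 1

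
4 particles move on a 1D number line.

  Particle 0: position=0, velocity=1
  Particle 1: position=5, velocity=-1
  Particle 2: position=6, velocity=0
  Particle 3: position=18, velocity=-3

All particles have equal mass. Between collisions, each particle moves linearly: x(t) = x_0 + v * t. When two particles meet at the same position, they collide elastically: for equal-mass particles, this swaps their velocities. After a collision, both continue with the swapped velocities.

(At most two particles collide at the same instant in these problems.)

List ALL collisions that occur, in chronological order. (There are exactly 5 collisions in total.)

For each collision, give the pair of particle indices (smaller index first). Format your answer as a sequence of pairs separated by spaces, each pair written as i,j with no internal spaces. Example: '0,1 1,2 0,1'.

Collision at t=5/2: particles 0 and 1 swap velocities; positions: p0=5/2 p1=5/2 p2=6 p3=21/2; velocities now: v0=-1 v1=1 v2=0 v3=-3
Collision at t=4: particles 2 and 3 swap velocities; positions: p0=1 p1=4 p2=6 p3=6; velocities now: v0=-1 v1=1 v2=-3 v3=0
Collision at t=9/2: particles 1 and 2 swap velocities; positions: p0=1/2 p1=9/2 p2=9/2 p3=6; velocities now: v0=-1 v1=-3 v2=1 v3=0
Collision at t=6: particles 2 and 3 swap velocities; positions: p0=-1 p1=0 p2=6 p3=6; velocities now: v0=-1 v1=-3 v2=0 v3=1
Collision at t=13/2: particles 0 and 1 swap velocities; positions: p0=-3/2 p1=-3/2 p2=6 p3=13/2; velocities now: v0=-3 v1=-1 v2=0 v3=1

Answer: 0,1 2,3 1,2 2,3 0,1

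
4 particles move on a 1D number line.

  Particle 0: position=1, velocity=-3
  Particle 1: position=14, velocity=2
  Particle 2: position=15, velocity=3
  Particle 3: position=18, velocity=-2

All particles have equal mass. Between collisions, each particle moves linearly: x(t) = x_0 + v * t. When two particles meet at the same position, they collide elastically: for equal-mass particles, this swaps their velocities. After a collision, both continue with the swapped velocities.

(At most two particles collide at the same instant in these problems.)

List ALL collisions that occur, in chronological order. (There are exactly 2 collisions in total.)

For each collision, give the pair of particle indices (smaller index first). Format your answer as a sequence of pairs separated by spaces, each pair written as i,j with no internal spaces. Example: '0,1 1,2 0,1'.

Answer: 2,3 1,2

Derivation:
Collision at t=3/5: particles 2 and 3 swap velocities; positions: p0=-4/5 p1=76/5 p2=84/5 p3=84/5; velocities now: v0=-3 v1=2 v2=-2 v3=3
Collision at t=1: particles 1 and 2 swap velocities; positions: p0=-2 p1=16 p2=16 p3=18; velocities now: v0=-3 v1=-2 v2=2 v3=3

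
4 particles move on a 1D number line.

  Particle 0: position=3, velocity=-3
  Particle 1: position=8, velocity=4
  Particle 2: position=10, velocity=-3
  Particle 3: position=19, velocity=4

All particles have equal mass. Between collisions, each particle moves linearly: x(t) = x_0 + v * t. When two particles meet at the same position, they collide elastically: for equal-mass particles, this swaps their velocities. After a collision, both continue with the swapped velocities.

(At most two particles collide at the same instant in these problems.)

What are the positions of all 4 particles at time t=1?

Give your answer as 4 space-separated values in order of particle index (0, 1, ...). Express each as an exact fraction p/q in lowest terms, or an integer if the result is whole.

Answer: 0 7 12 23

Derivation:
Collision at t=2/7: particles 1 and 2 swap velocities; positions: p0=15/7 p1=64/7 p2=64/7 p3=141/7; velocities now: v0=-3 v1=-3 v2=4 v3=4
Advance to t=1 (no further collisions before then); velocities: v0=-3 v1=-3 v2=4 v3=4; positions = 0 7 12 23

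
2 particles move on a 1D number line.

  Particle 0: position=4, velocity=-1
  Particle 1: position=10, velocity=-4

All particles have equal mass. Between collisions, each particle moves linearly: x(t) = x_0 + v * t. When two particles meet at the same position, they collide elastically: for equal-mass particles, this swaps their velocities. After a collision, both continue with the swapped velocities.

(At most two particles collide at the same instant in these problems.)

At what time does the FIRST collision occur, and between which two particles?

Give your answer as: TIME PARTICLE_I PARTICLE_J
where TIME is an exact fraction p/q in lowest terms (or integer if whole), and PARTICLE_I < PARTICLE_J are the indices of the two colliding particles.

Answer: 2 0 1

Derivation:
Pair (0,1): pos 4,10 vel -1,-4 -> gap=6, closing at 3/unit, collide at t=2
Earliest collision: t=2 between 0 and 1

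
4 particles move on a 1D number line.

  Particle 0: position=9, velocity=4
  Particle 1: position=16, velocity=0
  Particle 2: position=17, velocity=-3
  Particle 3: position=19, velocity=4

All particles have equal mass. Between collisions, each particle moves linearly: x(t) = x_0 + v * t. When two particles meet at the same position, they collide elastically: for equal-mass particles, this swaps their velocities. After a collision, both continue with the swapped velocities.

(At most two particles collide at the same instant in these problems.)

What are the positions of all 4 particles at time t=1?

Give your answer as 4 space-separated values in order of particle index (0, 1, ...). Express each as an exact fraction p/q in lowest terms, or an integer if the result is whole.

Answer: 13 14 16 23

Derivation:
Collision at t=1/3: particles 1 and 2 swap velocities; positions: p0=31/3 p1=16 p2=16 p3=61/3; velocities now: v0=4 v1=-3 v2=0 v3=4
Advance to t=1 (no further collisions before then); velocities: v0=4 v1=-3 v2=0 v3=4; positions = 13 14 16 23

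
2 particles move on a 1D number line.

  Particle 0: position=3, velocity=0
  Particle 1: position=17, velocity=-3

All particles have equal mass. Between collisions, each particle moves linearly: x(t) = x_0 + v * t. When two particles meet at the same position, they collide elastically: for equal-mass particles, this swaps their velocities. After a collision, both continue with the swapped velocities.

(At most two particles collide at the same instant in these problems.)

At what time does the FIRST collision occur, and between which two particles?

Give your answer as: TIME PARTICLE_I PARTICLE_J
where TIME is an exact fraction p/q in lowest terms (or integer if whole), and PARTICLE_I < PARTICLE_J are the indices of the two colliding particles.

Answer: 14/3 0 1

Derivation:
Pair (0,1): pos 3,17 vel 0,-3 -> gap=14, closing at 3/unit, collide at t=14/3
Earliest collision: t=14/3 between 0 and 1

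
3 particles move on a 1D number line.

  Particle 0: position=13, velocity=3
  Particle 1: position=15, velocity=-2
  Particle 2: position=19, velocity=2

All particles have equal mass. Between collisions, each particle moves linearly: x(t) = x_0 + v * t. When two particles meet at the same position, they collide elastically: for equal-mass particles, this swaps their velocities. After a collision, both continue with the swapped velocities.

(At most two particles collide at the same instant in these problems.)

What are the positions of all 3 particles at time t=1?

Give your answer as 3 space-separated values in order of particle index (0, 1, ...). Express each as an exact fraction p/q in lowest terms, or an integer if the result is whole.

Answer: 13 16 21

Derivation:
Collision at t=2/5: particles 0 and 1 swap velocities; positions: p0=71/5 p1=71/5 p2=99/5; velocities now: v0=-2 v1=3 v2=2
Advance to t=1 (no further collisions before then); velocities: v0=-2 v1=3 v2=2; positions = 13 16 21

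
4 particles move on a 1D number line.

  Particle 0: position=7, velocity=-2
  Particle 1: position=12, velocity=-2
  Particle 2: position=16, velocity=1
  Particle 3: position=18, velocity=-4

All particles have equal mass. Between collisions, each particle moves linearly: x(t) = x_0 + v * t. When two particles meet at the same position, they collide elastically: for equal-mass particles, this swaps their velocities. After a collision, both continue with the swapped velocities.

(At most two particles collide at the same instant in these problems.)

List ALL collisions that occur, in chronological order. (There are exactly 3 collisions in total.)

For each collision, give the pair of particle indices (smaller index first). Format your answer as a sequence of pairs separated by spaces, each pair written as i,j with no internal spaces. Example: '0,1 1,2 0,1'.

Answer: 2,3 1,2 0,1

Derivation:
Collision at t=2/5: particles 2 and 3 swap velocities; positions: p0=31/5 p1=56/5 p2=82/5 p3=82/5; velocities now: v0=-2 v1=-2 v2=-4 v3=1
Collision at t=3: particles 1 and 2 swap velocities; positions: p0=1 p1=6 p2=6 p3=19; velocities now: v0=-2 v1=-4 v2=-2 v3=1
Collision at t=11/2: particles 0 and 1 swap velocities; positions: p0=-4 p1=-4 p2=1 p3=43/2; velocities now: v0=-4 v1=-2 v2=-2 v3=1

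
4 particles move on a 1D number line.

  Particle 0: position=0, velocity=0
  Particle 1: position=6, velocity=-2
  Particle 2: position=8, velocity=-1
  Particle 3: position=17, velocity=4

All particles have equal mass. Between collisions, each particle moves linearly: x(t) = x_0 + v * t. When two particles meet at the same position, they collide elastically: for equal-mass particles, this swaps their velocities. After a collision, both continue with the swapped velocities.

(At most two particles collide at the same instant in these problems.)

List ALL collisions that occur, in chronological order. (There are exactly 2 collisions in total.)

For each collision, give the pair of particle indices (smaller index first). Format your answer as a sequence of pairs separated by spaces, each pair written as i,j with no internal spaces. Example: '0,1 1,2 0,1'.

Collision at t=3: particles 0 and 1 swap velocities; positions: p0=0 p1=0 p2=5 p3=29; velocities now: v0=-2 v1=0 v2=-1 v3=4
Collision at t=8: particles 1 and 2 swap velocities; positions: p0=-10 p1=0 p2=0 p3=49; velocities now: v0=-2 v1=-1 v2=0 v3=4

Answer: 0,1 1,2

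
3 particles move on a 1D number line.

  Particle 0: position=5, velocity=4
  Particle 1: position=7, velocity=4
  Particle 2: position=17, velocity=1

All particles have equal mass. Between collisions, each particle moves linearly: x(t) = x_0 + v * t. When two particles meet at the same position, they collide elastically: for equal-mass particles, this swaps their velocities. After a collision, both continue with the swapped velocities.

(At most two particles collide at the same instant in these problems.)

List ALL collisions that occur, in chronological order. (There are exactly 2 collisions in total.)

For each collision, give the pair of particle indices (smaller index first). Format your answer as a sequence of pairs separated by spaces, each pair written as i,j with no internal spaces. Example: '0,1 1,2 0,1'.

Answer: 1,2 0,1

Derivation:
Collision at t=10/3: particles 1 and 2 swap velocities; positions: p0=55/3 p1=61/3 p2=61/3; velocities now: v0=4 v1=1 v2=4
Collision at t=4: particles 0 and 1 swap velocities; positions: p0=21 p1=21 p2=23; velocities now: v0=1 v1=4 v2=4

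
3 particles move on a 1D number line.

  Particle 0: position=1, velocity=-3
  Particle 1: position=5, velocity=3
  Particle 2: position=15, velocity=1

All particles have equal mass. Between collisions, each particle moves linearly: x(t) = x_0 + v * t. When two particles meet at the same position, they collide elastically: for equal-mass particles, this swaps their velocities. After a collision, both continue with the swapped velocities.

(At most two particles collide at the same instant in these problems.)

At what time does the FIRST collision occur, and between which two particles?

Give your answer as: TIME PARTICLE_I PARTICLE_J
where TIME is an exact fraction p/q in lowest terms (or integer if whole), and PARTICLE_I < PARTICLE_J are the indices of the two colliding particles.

Pair (0,1): pos 1,5 vel -3,3 -> not approaching (rel speed -6 <= 0)
Pair (1,2): pos 5,15 vel 3,1 -> gap=10, closing at 2/unit, collide at t=5
Earliest collision: t=5 between 1 and 2

Answer: 5 1 2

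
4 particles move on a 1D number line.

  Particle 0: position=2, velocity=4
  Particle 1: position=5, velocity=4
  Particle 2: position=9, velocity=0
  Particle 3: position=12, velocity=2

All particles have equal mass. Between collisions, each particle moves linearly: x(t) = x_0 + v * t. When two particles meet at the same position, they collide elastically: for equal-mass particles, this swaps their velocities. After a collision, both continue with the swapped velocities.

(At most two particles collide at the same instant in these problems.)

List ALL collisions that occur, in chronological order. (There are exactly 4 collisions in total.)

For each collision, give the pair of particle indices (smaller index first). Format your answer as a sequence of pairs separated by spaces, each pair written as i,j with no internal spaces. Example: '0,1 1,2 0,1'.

Collision at t=1: particles 1 and 2 swap velocities; positions: p0=6 p1=9 p2=9 p3=14; velocities now: v0=4 v1=0 v2=4 v3=2
Collision at t=7/4: particles 0 and 1 swap velocities; positions: p0=9 p1=9 p2=12 p3=31/2; velocities now: v0=0 v1=4 v2=4 v3=2
Collision at t=7/2: particles 2 and 3 swap velocities; positions: p0=9 p1=16 p2=19 p3=19; velocities now: v0=0 v1=4 v2=2 v3=4
Collision at t=5: particles 1 and 2 swap velocities; positions: p0=9 p1=22 p2=22 p3=25; velocities now: v0=0 v1=2 v2=4 v3=4

Answer: 1,2 0,1 2,3 1,2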